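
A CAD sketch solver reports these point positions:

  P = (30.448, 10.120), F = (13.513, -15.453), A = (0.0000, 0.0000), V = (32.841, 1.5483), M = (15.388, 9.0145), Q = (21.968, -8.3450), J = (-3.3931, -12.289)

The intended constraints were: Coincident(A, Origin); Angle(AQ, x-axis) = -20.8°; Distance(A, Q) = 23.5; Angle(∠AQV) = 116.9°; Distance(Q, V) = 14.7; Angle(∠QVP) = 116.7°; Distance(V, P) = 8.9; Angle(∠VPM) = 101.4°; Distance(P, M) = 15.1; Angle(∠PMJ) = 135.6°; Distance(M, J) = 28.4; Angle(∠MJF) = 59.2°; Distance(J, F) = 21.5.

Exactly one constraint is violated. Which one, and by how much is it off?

Distance(J, F) = 21.5 — off by 4.30.

A = (0.00, 0.00) ✓; AQ at -20.80° ✓; |AQ| = 23.50 ✓; ∠AQV = 116.9° ✓; |QV| = 14.70 ✓; ∠QVP = 116.7° ✓; |VP| = 8.899 ✓; ∠VPM = 101.4° ✓; |PM| = 15.10 ✓; ∠PMJ = 135.6° ✓; |MJ| = 28.40 ✓; ∠MJF = 59.20° ✓; |JF| = 17.20 ✗.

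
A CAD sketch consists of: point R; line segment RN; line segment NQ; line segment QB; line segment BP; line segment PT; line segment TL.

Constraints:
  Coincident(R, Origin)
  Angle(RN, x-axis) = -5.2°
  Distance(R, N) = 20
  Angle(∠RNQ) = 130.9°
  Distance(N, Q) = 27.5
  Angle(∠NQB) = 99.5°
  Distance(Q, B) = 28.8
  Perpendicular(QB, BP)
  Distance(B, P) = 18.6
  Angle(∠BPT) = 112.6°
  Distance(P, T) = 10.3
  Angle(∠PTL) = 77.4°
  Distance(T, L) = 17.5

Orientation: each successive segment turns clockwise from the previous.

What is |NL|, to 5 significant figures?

30.124

R is at the origin; RN runs at -5.2° with length 20.0, so N = (19.918, -1.8127). ∠RNQ = 130.9° gives NQ at -54.300° from the x-axis; with |NQ| = 27.5, Q = (35.965, -24.145). ∠NQB = 99.5° gives QB at -134.80° from the x-axis; with |QB| = 28.8, B = (15.672, -44.581). QB ⟂ BP, so BP runs at 135.20°; with |BP| = 18.6, P = (2.4736, -31.474). ∠BPT = 112.6° gives PT at 67.800° from the x-axis; with |PT| = 10.3, T = (6.3654, -21.938). ∠PTL = 77.4° gives TL at -34.800° from the x-axis; with |TL| = 17.5, L = (20.735, -31.925). Then |NL| = |L − N| = 30.124.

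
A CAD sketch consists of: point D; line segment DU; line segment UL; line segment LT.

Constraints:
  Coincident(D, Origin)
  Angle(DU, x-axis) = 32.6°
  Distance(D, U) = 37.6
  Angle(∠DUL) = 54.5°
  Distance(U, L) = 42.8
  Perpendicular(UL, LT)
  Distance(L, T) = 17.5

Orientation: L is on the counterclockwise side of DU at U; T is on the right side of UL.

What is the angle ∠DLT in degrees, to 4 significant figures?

145.6°

D is at the origin; DU runs at 32.6° with length 37.6, so U = 37.6·(cos 32.6°, sin 32.6°) = (31.68, 20.26). ∠DUL = 54.5°, so UL runs at 32.6° + (180° − 54.5°) = 158.1° from the x-axis; with |UL| = 42.8, L = U + 42.8·(cos 158.1°, sin 158.1°) = (-8.035, 36.22). UL is perpendicular to LT; with |LT| = 17.5 on the right of UL, T = L + 17.5·(0.3730, 0.9278) = (-1.508, 52.46). Then cos ∠DLT = LD·LT / (|LD||LT|), giving 145.6°.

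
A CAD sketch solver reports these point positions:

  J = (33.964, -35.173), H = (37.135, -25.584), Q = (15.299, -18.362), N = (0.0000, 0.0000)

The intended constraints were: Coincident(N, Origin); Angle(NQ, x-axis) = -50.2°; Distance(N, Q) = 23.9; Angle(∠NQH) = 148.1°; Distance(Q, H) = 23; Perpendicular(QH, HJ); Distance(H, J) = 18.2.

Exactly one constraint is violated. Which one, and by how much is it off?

Distance(H, J) = 18.2 — off by 8.10.

N = (0.00, 0.00) ✓; NQ at -50.20° ✓; |NQ| = 23.90 ✓; ∠NQH = 148.1° ✓; |QH| = 23.00 ✓; ∠(QH, HJ) = 90.00° ✓; |HJ| = 10.10 ✗.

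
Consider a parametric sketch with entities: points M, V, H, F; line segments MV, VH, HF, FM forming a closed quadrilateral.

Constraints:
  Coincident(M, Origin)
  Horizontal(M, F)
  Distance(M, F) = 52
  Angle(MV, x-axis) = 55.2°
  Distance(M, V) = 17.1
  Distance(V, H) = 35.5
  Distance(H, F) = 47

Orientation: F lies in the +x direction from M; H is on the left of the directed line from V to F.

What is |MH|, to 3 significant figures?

52.6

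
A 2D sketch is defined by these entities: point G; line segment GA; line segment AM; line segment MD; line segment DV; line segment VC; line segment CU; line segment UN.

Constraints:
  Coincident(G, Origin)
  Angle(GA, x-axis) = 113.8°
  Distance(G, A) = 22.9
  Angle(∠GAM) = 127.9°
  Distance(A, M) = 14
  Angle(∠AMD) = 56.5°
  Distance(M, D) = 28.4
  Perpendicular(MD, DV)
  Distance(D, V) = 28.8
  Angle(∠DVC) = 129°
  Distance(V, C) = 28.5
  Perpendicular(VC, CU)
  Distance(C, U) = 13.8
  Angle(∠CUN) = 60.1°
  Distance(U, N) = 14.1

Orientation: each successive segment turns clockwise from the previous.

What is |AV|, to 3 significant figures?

26.8

G is at the origin; GA runs at 113.8° with length 22.9, so A = (-9.24, 21.0). ∠GAM = 127.9° gives AM at 61.7° from the x-axis; with |AM| = 14.0, M = (-2.60, 33.3). ∠AMD = 56.5° gives MD at -61.8° from the x-axis; with |MD| = 28.4, D = (10.8, 8.25). MD is perpendicular to DV, so DV runs at -152°; with |DV| = 28.8, V = (-14.6, -5.36). Then |AV| = |V − A| = 26.8.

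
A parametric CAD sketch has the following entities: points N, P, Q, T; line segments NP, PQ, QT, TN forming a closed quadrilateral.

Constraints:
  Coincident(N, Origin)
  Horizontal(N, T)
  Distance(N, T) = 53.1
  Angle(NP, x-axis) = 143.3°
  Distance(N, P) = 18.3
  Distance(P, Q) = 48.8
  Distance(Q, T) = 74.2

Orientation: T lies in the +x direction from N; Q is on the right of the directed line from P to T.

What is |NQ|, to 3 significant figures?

39.2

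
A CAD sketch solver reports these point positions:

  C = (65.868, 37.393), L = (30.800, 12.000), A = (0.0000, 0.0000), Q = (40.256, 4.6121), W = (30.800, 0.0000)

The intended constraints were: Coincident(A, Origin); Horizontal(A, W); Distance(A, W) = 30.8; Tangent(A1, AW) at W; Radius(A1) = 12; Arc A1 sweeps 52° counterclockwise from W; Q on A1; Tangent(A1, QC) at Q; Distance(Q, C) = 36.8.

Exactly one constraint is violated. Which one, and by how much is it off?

Distance(Q, C) = 36.8 — off by 4.80.

A = (0.00, 0.00) ✓; A.y = 0.00, W.y = 0.00 ✓; |AW| = 30.80 ✓; ∠(LW, WA) = 90.00° ✓; |LW| = 12.00 ✓; bearing(L→Q) − bearing(L→W) = 52.00° ✓; |LQ| = 12.00 ✓; ∠(LQ, QC) = 90.00° ✓; |QC| = 41.60 ✗.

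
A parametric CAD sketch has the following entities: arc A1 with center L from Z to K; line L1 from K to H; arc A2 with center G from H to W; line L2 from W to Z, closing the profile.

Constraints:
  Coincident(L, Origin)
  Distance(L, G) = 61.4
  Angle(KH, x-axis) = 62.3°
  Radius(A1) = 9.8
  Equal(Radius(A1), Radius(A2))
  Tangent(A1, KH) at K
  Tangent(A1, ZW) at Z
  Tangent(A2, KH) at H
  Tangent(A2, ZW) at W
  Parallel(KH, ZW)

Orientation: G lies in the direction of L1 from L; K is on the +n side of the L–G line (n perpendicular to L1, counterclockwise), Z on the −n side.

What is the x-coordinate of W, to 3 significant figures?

37.2

The slot axis is L1's direction at 62.3°, so u = (cos 62.3°, sin 62.3°) = (0.465, 0.885) and n = (−sin 62.3°, cos 62.3°) = (-0.885, 0.465). L is at the origin and G lies 61.4 along u from L, so G = 61.4·u = (28.5, 54.4). Tangency of A1 to both parallel lines with radius 9.8 puts K and Z at L ± 9.8·n: K = (-8.68, 4.56), Z = (8.68, -4.56). Equal radii place H and W the same way about G: H = G + 9.8·n = (19.9, 58.9), W = G − 9.8·n = (37.2, 49.8). So W.x = 37.2.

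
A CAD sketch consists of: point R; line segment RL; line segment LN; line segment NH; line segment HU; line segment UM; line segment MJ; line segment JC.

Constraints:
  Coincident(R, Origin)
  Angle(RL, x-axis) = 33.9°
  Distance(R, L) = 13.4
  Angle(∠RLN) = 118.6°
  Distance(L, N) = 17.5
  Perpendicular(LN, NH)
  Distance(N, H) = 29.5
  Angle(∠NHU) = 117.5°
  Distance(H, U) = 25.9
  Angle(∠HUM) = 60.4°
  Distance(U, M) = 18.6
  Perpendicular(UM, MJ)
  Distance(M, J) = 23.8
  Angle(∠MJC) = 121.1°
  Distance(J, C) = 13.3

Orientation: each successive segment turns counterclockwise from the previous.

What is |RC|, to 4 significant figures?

39.65

R is at the origin; RL runs at 33.9° with length 13.4, so L = (11.12, 7.474). ∠RLN = 118.6° gives LN at 95.30° from the x-axis; with |LN| = 17.5, N = (9.506, 24.90). The perpendicularity gives NH at right angles to LN, so NH runs at -174.7°; with |NH| = 29.5, H = (-19.87, 22.17). ∠NHU = 117.5° gives HU at -112.2° from the x-axis; with |HU| = 25.9, U = (-29.65, -1.806). ∠HUM = 60.4° gives UM at 7.400° from the x-axis; with |UM| = 18.6, M = (-11.21, 0.5896). UM is perpendicular to MJ, so MJ runs at 97.40°; with |MJ| = 23.8, J = (-14.27, 24.19). ∠MJC = 121.1° gives JC at 156.3° from the x-axis; with |JC| = 13.3, C = (-26.45, 29.54). Then |RC| = |C − R| = 39.65.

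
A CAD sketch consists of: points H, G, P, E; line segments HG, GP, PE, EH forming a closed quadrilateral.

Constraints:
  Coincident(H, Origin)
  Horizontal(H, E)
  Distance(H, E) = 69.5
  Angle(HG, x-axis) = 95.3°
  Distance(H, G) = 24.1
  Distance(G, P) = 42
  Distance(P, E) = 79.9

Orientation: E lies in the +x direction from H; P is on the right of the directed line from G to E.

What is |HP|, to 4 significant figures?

19.47

Checks: |GP| = 42.00 ✓; |PE| = 79.90 ✓.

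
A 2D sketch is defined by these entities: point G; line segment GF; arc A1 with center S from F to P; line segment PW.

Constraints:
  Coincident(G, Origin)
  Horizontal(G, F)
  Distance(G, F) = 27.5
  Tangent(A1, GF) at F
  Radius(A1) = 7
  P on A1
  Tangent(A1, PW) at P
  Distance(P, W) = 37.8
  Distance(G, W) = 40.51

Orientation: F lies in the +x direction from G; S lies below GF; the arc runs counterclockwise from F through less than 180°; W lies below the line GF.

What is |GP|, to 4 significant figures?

21.44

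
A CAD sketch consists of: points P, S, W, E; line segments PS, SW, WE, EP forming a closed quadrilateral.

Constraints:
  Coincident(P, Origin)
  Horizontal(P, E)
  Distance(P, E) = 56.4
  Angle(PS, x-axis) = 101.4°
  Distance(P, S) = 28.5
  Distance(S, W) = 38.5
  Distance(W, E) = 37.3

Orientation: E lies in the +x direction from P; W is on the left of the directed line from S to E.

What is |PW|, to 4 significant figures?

43.78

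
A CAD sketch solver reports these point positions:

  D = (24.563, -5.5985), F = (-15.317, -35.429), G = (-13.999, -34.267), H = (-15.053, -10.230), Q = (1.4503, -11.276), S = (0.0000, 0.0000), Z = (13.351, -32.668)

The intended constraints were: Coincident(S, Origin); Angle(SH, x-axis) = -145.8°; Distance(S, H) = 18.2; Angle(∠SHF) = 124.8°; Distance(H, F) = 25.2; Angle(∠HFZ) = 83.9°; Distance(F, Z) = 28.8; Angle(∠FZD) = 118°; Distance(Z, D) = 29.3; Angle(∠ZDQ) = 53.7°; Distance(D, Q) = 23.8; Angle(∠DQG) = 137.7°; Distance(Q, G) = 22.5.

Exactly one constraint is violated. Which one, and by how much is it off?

Distance(Q, G) = 22.5 — off by 5.20.

S = (0.00, 0.00) ✓; SH at -145.8° ✓; |SH| = 18.20 ✓; ∠SHF = 124.8° ✓; |HF| = 25.20 ✓; ∠HFZ = 83.90° ✓; |FZ| = 28.80 ✓; ∠FZD = 118.0° ✓; |ZD| = 29.30 ✓; ∠ZDQ = 53.70° ✓; |DQ| = 23.80 ✓; ∠DQG = 137.7° ✓; |QG| = 27.70 ✗.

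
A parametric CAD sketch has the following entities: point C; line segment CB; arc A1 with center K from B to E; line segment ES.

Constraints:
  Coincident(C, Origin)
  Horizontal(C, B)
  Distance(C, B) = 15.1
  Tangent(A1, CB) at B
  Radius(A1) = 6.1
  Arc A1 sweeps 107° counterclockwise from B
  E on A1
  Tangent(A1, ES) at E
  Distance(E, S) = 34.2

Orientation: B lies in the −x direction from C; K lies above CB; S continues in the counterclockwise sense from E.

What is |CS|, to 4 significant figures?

44.93

On A1, B sits at bearing -90° from K; a 107° counterclockwise sweep puts E at bearing 17°, so E = K + 6.1·(cos 17°, sin 17°) = (-9.267, 7.883). The tangent condition forces KE to be normal to ES, so ES runs along (−sin 17°, cos 17°); with |ES| = 34.2, S = (-19.27, 40.59). Then |CS| = |S − C| = 44.93.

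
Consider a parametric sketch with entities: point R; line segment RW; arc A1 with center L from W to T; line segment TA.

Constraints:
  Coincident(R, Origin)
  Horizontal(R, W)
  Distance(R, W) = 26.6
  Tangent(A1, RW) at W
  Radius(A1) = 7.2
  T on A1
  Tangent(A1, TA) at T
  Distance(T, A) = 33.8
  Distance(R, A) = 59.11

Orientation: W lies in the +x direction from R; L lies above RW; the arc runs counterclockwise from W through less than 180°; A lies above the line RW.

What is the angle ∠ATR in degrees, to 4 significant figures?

123.6°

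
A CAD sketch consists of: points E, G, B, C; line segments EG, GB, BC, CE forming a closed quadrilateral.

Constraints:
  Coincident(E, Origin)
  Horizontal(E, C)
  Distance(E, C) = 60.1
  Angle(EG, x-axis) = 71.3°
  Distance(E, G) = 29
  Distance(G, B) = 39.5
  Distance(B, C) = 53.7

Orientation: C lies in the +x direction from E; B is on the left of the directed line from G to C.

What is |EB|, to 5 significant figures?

65.252

Checks: |GB| = 39.50 ✓; |BC| = 53.70 ✓.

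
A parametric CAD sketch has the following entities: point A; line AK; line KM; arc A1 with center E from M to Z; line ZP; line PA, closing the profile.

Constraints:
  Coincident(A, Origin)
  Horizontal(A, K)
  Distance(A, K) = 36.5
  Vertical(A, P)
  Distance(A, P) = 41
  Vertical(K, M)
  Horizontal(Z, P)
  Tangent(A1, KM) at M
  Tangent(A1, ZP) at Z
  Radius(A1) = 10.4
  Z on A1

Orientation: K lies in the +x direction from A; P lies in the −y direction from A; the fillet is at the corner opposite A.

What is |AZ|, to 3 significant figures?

48.6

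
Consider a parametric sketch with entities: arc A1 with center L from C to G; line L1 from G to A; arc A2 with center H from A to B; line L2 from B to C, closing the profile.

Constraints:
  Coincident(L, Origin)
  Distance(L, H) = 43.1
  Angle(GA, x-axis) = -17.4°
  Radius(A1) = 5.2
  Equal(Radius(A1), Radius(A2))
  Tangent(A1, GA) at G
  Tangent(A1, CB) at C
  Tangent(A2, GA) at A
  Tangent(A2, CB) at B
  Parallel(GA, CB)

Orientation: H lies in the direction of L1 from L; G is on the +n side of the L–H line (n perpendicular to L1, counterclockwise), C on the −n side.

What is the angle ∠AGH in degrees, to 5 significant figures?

6.8795°

Tangency of A1 to both parallel lines with radius 5.2 puts G and C at L ± 5.2·n: G = (1.5550, 4.9620), C = (-1.5550, -4.9620). Equal radii place A and B the same way about H: A = H + 5.2·n = (42.683, -7.9266), B = H − 5.2·n = (39.573, -17.851). Then cos ∠AGH = GA·GH / (|GA||GH|), giving 6.8795°.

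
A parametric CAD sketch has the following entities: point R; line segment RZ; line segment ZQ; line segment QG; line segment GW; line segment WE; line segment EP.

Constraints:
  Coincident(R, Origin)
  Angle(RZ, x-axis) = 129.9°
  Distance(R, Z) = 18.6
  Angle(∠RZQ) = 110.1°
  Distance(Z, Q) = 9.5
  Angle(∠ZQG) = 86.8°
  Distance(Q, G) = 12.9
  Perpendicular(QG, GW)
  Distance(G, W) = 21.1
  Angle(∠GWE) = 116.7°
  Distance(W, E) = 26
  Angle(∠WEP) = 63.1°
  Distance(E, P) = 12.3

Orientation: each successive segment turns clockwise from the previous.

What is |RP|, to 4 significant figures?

29.15

R is at the origin; RZ runs at 129.9° with length 18.6, so Z = (-11.93, 14.27). ∠RZQ = 110.1° gives ZQ at 60.00° from the x-axis; with |ZQ| = 9.5, Q = (-7.181, 22.50). ∠ZQG = 86.8° gives QG at -33.20° from the x-axis; with |QG| = 12.9, G = (3.613, 15.43). The perpendicularity gives GW at right angles to QG, so GW runs at -123.2°; with |GW| = 21.1, W = (-7.940, -2.223). ∠GWE = 116.7° gives WE at 173.5° from the x-axis; with |WE| = 26.0, E = (-33.77, 0.7205). ∠WEP = 63.1° gives EP at 56.60° from the x-axis; with |EP| = 12.3, P = (-27.00, 10.99). Then |RP| = |P − R| = 29.15.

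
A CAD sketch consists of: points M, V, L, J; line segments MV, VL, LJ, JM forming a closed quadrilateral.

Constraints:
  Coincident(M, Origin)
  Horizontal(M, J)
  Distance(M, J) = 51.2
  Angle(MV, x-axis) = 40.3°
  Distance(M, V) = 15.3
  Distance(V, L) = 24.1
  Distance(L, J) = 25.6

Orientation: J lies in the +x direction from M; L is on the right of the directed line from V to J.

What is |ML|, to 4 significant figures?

28.43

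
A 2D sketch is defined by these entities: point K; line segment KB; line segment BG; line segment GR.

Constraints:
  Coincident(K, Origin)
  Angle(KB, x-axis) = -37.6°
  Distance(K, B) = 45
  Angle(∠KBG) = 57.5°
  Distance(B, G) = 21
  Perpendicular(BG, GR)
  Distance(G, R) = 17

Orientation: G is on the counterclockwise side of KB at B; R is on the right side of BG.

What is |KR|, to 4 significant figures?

55.04

K is at the origin; KB runs at -37.6° with length 45.0, so B = 45.0·(cos -37.6°, sin -37.6°) = (35.65, -27.46). ∠KBG = 57.5°, so BG runs at -37.6° + (180° − 57.5°) = 84.90° from the x-axis; with |BG| = 21.0, G = B + 21.0·(cos 84.90°, sin 84.90°) = (37.52, -6.540). The perpendicularity gives GR at right angles to BG; with |GR| = 17.0 on the right of BG, R = G + 17.0·(0.9960, -0.08889) = (54.45, -8.051). Then |KR| = |R − K| = 55.04.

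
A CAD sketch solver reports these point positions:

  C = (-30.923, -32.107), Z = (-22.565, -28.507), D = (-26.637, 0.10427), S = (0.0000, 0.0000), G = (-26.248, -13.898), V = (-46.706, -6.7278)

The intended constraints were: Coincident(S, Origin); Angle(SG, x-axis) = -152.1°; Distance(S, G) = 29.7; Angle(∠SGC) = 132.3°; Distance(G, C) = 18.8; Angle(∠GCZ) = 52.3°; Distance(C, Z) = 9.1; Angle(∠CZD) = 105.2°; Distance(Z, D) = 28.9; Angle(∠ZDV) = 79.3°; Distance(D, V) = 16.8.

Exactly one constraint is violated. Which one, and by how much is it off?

Distance(D, V) = 16.8 — off by 4.40.

S = (0.00, 0.00) ✓; SG at -152.1° ✓; |SG| = 29.70 ✓; ∠SGC = 132.3° ✓; |GC| = 18.80 ✓; ∠GCZ = 52.30° ✓; |CZ| = 9.100 ✓; ∠CZD = 105.2° ✓; |ZD| = 28.90 ✓; ∠ZDV = 79.30° ✓; |DV| = 21.20 ✗.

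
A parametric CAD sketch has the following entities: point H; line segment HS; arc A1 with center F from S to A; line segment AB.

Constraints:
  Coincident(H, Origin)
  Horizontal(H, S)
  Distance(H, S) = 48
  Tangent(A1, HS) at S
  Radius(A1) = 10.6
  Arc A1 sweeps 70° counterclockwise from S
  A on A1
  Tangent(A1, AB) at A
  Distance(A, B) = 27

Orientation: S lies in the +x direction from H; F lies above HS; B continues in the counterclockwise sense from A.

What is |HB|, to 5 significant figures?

74.575

H is at the origin; HS is horizontal with |HS| = 48.0 and S on the +x side, so S = (48.000, 0.0000). A1 meets HS tangentially, so FS is at right angles to HS, so F = S + (0, 10.6) = (48.000, 10.600). On A1, S sits at bearing -90° from F; a 70° counterclockwise sweep puts A at bearing -20°, so A = F + 10.6·(cos -20°, sin -20°) = (57.961, 6.9746). The tangent condition forces FA to be normal to AB, so AB runs along (−sin -20°, cos -20°); with |AB| = 27.0, B = (67.195, 32.346). Then |HB| = |B − H| = 74.575.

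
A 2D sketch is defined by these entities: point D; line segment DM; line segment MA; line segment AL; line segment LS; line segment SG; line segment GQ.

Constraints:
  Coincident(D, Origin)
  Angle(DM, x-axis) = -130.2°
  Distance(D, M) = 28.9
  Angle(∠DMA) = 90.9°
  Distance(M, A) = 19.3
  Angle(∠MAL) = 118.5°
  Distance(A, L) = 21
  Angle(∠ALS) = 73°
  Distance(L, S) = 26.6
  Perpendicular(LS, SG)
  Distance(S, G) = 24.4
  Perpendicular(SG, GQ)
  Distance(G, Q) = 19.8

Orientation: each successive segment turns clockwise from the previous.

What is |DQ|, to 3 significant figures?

37.7

D is at the origin; DM runs at -130.2° with length 28.9, so M = (-18.7, -22.1). ∠DMA = 90.9° gives MA at 141° from the x-axis; with |MA| = 19.3, A = (-33.6, -9.85). ∠MAL = 118.5° gives AL at 79.2° from the x-axis; with |AL| = 21.0, L = (-29.7, 10.8). ∠ALS = 73.0° gives LS at -27.8° from the x-axis; with |LS| = 26.6, S = (-6.12, -1.63). The perpendicularity gives SG at right angles to LS, so SG runs at -118°; with |SG| = 24.4, G = (-17.5, -23.2). SG ⟂ GQ, so GQ runs at 152°; with |GQ| = 19.8, Q = (-35.0, -14.0). Then |DQ| = |Q − D| = 37.7.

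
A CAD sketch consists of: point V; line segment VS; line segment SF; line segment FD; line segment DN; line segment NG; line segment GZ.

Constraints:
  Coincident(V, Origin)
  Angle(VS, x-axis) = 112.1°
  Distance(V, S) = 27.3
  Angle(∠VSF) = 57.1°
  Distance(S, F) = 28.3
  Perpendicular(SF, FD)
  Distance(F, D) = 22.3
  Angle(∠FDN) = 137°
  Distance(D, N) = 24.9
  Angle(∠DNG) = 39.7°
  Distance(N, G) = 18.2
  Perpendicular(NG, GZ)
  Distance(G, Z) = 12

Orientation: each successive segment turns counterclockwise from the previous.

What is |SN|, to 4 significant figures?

42.06

The perpendicularity gives FD at right angles to SF, so FD runs at -35.00°; with |FD| = 22.3, D = (-8.236, -10.68). ∠FDN = 137.0° gives DN at 8.000° from the x-axis; with |DN| = 24.9, N = (16.42, -7.213). Then |SN| = |N − S| = 42.06.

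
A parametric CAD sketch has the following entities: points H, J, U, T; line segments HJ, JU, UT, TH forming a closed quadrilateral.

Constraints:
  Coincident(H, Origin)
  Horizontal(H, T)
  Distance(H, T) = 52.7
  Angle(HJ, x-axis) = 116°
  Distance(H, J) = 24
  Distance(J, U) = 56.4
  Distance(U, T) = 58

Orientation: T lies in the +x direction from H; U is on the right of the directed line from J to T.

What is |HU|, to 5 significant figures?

33.058

H is at the origin; H and T share the same y with |HT| = 52.7 and T in +x, so T = (52.7, 0). HJ runs at 116.0° with |HJ| = 24.0, so J = (-10.521, 21.571). U is determined by |JU| = 56.4 and |UT| = 58.0 together: it lies at the intersection of circle(J, 56.4) and circle(T, 58.0). With |JT| = 66.800, the foot of the radical line on JT is 32.030 from J and the perpendicular offset is √(56.4² − 32.030²) = 46.423. Taking the right-of-JT solution: U = (4.8020, -32.708).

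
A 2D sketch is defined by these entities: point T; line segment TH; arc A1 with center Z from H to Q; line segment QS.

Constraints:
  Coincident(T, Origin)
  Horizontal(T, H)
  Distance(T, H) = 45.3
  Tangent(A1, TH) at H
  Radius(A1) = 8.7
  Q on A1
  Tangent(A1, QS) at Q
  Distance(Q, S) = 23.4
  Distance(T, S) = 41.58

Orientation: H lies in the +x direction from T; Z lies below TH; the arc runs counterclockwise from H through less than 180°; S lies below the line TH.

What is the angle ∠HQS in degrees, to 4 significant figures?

143.4°

Checks: |ZQ| = 8.700 ✓; ∠(ZQ, QS) = 90.00° ✓; |QS| = 23.40 ✓; |TS| = 41.58 ✓.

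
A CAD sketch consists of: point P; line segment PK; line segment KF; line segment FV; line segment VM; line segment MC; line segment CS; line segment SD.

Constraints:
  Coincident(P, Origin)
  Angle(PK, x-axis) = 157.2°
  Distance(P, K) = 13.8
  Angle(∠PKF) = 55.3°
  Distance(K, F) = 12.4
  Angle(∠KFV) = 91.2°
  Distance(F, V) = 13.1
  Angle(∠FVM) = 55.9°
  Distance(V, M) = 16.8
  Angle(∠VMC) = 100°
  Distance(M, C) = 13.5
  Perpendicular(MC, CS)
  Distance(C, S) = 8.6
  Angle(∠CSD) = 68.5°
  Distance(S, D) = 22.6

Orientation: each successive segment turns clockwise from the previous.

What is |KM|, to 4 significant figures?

4.222

P is at the origin; PK runs at 157.2° with length 13.8, so K = (-12.72, 5.348). ∠PKF = 55.3° gives KF at 32.50° from the x-axis; with |KF| = 12.4, F = (-2.264, 12.01). ∠KFV = 91.2° gives FV at -56.30° from the x-axis; with |FV| = 13.1, V = (5.005, 1.112). ∠FVM = 55.9° gives VM at 179.6° from the x-axis; with |VM| = 16.8, M = (-11.79, 1.229). Then |KM| = |M − K| = 4.222.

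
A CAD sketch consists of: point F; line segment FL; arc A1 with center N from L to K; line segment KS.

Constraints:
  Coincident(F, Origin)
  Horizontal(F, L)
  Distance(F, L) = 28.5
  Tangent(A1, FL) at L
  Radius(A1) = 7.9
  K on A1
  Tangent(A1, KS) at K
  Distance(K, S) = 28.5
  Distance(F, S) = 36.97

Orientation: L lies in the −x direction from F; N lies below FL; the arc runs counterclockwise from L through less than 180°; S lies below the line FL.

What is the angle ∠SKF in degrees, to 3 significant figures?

67.7°

Checks: |NK| = 7.900 ✓; ∠(NK, KS) = 90.00° ✓; |KS| = 28.50 ✓; |FS| = 36.97 ✓.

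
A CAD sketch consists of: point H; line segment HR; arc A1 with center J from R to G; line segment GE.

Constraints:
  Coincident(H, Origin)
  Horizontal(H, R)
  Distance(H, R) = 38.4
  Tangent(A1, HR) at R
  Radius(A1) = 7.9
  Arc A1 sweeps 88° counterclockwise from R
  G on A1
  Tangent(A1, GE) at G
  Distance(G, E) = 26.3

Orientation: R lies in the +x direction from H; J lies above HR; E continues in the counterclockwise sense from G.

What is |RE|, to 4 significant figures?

35.03

H is at the origin; H and R share the same y with |HR| = 38.4 and R on the +x side, so R = (38.40, 0.000). The tangent condition forces JR to be normal to HR, so J = R + (0, 7.9) = (38.40, 7.900). On A1, R sits at bearing -90° from J; an 88° counterclockwise sweep puts G at bearing -2°, so G = J + 7.9·(cos -2°, sin -2°) = (46.30, 7.624). A1 meets GE tangentially, so JG is at right angles to GE, so GE runs along (−sin -2°, cos -2°); with |GE| = 26.3, E = (47.21, 33.91). Then |RE| = |E − R| = 35.03.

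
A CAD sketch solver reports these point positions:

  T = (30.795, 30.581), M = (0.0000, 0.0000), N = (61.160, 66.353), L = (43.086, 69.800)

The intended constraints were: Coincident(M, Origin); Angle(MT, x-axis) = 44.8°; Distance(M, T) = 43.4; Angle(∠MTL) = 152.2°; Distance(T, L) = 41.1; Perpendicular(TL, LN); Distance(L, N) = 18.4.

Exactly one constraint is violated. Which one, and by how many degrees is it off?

Perpendicular(TL, LN) — off by 6.60°.

M = (0.00, 0.00) ✓; MT at 44.80° ✓; |MT| = 43.40 ✓; ∠MTL = 152.2° ✓; |TL| = 41.10 ✓; ∠(TL, LN) = 83.40° ✗; |LN| = 18.40 ✓.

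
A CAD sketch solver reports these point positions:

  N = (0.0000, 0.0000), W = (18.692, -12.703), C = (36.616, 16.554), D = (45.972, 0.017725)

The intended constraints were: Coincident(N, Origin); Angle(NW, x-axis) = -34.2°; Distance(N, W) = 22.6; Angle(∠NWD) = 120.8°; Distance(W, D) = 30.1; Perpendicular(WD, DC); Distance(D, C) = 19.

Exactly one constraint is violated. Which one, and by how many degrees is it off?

Perpendicular(WD, DC) — off by 4.50°.

N = (0.00, 0.00) ✓; NW at -34.20° ✓; |NW| = 22.60 ✓; ∠NWD = 120.8° ✓; |WD| = 30.10 ✓; ∠(WD, DC) = 94.50° ✗; |DC| = 19.00 ✓.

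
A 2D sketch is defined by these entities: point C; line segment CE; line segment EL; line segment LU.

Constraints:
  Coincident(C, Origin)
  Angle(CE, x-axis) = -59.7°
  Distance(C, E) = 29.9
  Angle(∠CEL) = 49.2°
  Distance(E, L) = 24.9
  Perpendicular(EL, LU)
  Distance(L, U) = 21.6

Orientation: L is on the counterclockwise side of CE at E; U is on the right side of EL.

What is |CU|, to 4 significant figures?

44.56

∠CEL = 49.2°, so EL runs at -59.7° + (180° − 49.2°) = 71.10° from the x-axis; with |EL| = 24.9, L = E + 24.9·(cos 71.10°, sin 71.10°) = (23.15, -2.258). EL is perpendicular to LU; with |LU| = 21.6 on the right of EL, U = L + 21.6·(0.9461, -0.3239) = (43.59, -9.255). Then |CU| = |U − C| = 44.56.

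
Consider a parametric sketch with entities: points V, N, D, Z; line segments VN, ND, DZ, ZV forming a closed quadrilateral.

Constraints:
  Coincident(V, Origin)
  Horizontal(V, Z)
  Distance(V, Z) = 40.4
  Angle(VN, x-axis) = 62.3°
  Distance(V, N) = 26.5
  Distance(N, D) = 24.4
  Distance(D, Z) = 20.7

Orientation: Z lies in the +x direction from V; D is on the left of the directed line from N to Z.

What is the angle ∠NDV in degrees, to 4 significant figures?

36.48°

V is at the origin; V and Z share the same y with |VZ| = 40.4 and Z in +x, so Z = (40.4, 0). VN runs at 62.3° with |VN| = 26.5, so N = (12.32, 23.46). D is determined by |ND| = 24.4 and |DZ| = 20.7 together: it lies at the intersection of circle(N, 24.4) and circle(Z, 20.7). With |NZ| = 36.59, the foot of the radical line on NZ is 20.58 from N and the perpendicular offset is √(24.4² − 20.58²) = 13.11. Taking the left-of-NZ solution: D = (36.52, 20.33).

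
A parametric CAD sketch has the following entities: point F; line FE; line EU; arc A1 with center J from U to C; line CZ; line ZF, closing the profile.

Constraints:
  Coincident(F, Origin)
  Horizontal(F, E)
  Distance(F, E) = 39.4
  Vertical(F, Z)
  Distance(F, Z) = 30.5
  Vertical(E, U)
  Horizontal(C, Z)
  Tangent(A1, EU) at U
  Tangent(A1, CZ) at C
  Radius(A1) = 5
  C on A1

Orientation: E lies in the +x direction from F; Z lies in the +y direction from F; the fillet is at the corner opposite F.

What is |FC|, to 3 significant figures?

46.0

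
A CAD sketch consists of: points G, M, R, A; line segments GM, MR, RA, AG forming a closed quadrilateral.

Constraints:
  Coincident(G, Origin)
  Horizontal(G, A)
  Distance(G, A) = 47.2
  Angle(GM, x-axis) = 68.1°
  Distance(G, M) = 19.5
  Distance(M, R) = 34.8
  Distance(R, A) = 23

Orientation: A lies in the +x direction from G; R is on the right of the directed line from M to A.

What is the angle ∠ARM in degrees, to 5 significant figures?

96.509°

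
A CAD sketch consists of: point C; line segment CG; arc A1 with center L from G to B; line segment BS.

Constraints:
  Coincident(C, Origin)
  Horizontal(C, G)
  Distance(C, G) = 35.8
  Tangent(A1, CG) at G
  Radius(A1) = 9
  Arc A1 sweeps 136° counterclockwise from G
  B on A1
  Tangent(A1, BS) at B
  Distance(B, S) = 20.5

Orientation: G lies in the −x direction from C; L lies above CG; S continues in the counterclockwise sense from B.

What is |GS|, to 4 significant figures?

30.90

On A1, G sits at bearing -90° from L; a 136° counterclockwise sweep puts B at bearing 46°, so B = L + 9.0·(cos 46°, sin 46°) = (-29.55, 15.47). Since A1 is tangent to BS there, LB ⟂ BS, so BS runs along (−sin 46°, cos 46°); with |BS| = 20.5, S = (-44.29, 29.71). Then |GS| = |S − G| = 30.90.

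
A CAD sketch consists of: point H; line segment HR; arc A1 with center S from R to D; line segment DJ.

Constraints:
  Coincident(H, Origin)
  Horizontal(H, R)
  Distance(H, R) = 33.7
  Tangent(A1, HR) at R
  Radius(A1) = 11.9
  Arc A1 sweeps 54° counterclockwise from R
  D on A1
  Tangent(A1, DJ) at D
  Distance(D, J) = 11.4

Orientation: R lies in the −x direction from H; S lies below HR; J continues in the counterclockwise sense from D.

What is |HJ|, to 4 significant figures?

51.98

On A1, R sits at bearing 90° from S; a 54° counterclockwise sweep puts D at bearing 144°, so D = S + 11.9·(cos 144°, sin 144°) = (-43.33, -4.905). The tangent condition forces SD to be normal to DJ, so DJ runs along (−sin 144°, cos 144°); with |DJ| = 11.4, J = (-50.03, -14.13). Then |HJ| = |J − H| = 51.98.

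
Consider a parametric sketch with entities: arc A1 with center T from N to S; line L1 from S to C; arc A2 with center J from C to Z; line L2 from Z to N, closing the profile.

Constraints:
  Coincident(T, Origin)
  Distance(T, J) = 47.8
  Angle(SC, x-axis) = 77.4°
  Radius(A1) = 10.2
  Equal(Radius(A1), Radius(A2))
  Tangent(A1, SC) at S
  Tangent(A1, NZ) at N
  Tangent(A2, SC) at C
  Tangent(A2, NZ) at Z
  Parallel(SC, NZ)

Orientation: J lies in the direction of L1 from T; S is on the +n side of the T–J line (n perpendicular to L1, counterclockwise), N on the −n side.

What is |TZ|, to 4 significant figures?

48.88

Tangency of A1 to both parallel lines with radius 10.2 puts S and N at T ± 10.2·n: S = (-9.954, 2.225), N = (9.954, -2.225). Equal radii place C and Z the same way about J: C = J + 10.2·n = (0.4729, 48.87), Z = J − 10.2·n = (20.38, 44.42). Then |TZ| = |Z − T| = 48.88.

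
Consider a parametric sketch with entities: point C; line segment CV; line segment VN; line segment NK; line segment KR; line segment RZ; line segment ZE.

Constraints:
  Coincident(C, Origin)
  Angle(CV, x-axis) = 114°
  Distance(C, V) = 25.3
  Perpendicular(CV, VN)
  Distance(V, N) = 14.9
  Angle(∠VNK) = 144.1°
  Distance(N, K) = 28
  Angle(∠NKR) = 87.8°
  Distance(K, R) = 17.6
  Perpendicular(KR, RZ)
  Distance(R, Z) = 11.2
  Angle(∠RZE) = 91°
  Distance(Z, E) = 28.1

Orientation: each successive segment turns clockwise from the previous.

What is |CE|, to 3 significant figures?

42.5

C is at the origin; CV runs at 114.0° with length 25.3, so V = (-10.3, 23.1). CV ⟂ VN, so VN runs at 24.0°; with |VN| = 14.9, N = (3.32, 29.2). ∠VNK = 144.1° gives NK at -11.9° from the x-axis; with |NK| = 28.0, K = (30.7, 23.4). ∠NKR = 87.8° gives KR at -104° from the x-axis; with |KR| = 17.6, R = (26.4, 6.33). KR ⟂ RZ, so RZ runs at 166°; with |RZ| = 11.2, Z = (15.6, 9.06). ∠RZE = 91.0° gives ZE at 76.9° from the x-axis; with |ZE| = 28.1, E = (21.9, 36.4). Then |CE| = |E − C| = 42.5.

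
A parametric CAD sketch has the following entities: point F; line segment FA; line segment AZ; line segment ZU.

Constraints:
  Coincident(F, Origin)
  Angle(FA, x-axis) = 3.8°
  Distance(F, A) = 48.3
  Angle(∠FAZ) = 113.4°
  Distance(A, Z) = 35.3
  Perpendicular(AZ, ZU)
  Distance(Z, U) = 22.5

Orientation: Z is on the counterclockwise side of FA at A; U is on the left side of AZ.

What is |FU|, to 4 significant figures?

58.69

F is at the origin; FA runs at 3.8° with length 48.3, so A = 48.3·(cos 3.8°, sin 3.8°) = (48.19, 3.201). ∠FAZ = 113.4°, so AZ runs at 3.8° + (180° − 113.4°) = 70.40° from the x-axis; with |AZ| = 35.3, Z = A + 35.3·(cos 70.40°, sin 70.40°) = (60.04, 36.46). AZ ⟂ ZU; with |ZU| = 22.5 on the left of AZ, U = Z + 22.5·(-0.9421, 0.3355) = (38.84, 44.00). Then |FU| = |U − F| = 58.69.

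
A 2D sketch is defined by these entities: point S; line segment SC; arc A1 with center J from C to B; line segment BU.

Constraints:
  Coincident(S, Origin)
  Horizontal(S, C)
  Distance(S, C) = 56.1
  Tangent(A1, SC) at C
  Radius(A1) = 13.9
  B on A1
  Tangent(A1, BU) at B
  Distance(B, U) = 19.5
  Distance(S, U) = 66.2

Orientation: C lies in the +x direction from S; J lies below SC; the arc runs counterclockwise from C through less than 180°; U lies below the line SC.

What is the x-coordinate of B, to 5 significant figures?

44.224

S is at the origin; S and C share the same y with |SC| = 56.1 and C on the +x side, so C = (56.100, 0.0000). Tangency of A1 to SC means the radius JC is perpendicular to SC, so J = C + (0, -13.9) = (56.100, -13.900). Since JB ⟂ BU (tangency), |JU| = √(13.9² + 19.5²) = 23.947 regardless of where B sits on A1. So U lies on both circle(S, 66.2) and circle(J, 23.947); the below-SC intersection is U = (54.358, -37.784). B is the foot of the tangent from U: B = (44.224, -21.124).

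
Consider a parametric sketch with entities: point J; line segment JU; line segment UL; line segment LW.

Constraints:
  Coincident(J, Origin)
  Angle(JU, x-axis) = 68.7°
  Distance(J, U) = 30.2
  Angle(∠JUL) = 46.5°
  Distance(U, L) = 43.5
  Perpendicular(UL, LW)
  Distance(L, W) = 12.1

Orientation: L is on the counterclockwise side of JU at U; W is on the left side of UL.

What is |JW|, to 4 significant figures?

24.74

J is at the origin; JU runs at 68.7° with length 30.2, so U = 30.2·(cos 68.7°, sin 68.7°) = (10.97, 28.14). ∠JUL = 46.5°, so UL runs at 68.7° + (180° − 46.5°) = 202.2° from the x-axis; with |UL| = 43.5, L = U + 43.5·(cos 202.2°, sin 202.2°) = (-29.31, 11.70). The perpendicularity gives LW at right angles to UL; with |LW| = 12.1 on the left of UL, W = L + 12.1·(0.3778, -0.9259) = (-24.73, 0.4980). Then |JW| = |W − J| = 24.74.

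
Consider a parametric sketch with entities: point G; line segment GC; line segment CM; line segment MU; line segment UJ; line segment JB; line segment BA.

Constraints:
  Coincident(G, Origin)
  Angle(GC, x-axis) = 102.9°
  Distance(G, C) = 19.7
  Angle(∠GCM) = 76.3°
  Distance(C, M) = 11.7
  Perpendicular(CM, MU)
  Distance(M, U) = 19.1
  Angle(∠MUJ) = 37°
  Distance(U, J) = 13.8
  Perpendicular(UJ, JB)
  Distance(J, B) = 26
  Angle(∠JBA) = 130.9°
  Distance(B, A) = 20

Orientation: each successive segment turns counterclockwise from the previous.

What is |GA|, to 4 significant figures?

45.08

G is at the origin; GC runs at 102.9° with length 19.7, so C = (-4.398, 19.20). ∠GCM = 76.3° gives CM at -153.4° from the x-axis; with |CM| = 11.7, M = (-14.86, 13.96). CM ⟂ MU, so MU runs at -63.40°; with |MU| = 19.1, U = (-6.307, -3.114). ∠MUJ = 37.0° gives UJ at 79.60° from the x-axis; with |UJ| = 13.8, J = (-3.816, 10.46). The perpendicularity gives JB at right angles to UJ, so JB runs at 169.6°; with |JB| = 26.0, B = (-29.39, 15.15). ∠JBA = 130.9° gives BA at -141.3° from the x-axis; with |BA| = 20.0, A = (-45.00, 2.648). Then |GA| = |A − G| = 45.08.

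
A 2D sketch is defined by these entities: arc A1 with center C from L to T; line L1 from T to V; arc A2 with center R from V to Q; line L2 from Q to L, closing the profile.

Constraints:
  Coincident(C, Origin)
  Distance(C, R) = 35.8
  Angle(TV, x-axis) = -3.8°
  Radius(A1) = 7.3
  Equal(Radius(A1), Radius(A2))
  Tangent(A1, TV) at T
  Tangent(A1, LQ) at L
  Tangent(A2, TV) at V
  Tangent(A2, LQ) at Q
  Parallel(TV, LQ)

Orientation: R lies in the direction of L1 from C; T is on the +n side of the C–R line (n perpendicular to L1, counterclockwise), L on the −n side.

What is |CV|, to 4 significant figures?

36.54

The slot axis is L1's direction at -3.8°, so u = (cos -3.8°, sin -3.8°) = (0.9978, -0.06627) and n = (−sin -3.8°, cos -3.8°) = (0.06627, 0.9978). C is at the origin and R lies 35.8 along u from C, so R = 35.8·u = (35.72, -2.373). Tangency of A1 to both parallel lines with radius 7.3 puts T and L at C ± 7.3·n: T = (0.4838, 7.284), L = (-0.4838, -7.284). Equal radii place V and Q the same way about R: V = R + 7.3·n = (36.21, 4.911), Q = R − 7.3·n = (35.24, -9.657). Then |CV| = |V − C| = 36.54.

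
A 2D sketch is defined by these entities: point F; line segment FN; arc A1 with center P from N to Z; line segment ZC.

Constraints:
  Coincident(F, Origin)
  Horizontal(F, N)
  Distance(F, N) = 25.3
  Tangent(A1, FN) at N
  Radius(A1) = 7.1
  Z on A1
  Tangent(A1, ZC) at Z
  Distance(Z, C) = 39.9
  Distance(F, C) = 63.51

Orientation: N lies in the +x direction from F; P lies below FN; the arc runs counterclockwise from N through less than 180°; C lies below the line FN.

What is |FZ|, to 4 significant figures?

23.92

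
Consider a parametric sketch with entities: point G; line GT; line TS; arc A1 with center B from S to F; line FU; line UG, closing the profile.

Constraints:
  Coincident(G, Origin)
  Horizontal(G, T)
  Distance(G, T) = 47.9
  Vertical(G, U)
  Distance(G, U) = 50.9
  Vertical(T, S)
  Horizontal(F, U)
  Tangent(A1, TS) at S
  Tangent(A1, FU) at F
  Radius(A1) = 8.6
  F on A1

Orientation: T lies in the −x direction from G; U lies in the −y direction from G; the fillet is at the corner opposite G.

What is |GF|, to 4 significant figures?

64.31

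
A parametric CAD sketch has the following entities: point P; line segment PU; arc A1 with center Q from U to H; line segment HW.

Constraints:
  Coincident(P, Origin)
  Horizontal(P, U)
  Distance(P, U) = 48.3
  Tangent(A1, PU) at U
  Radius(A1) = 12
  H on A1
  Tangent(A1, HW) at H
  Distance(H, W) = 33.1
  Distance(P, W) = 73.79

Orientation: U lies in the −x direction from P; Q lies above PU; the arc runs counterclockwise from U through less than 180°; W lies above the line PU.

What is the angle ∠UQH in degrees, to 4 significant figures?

125.5°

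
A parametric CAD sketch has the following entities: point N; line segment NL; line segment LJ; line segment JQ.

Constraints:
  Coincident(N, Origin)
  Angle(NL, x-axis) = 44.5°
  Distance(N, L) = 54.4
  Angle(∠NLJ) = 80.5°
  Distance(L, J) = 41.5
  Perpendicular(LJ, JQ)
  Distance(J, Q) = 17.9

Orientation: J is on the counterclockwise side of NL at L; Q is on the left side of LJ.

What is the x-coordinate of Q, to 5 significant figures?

-5.2947

N is at the origin; NL runs at 44.5° with length 54.4, so L = 54.4·(cos 44.5°, sin 44.5°) = (38.801, 38.129). ∠NLJ = 80.5°, so LJ runs at 44.5° + (180° − 80.5°) = 144.00° from the x-axis; with |LJ| = 41.5, J = L + 41.5·(cos 144.00°, sin 144.00°) = (5.2266, 62.523). LJ is perpendicular to JQ; with |JQ| = 17.9 on the left of LJ, Q = J + 17.9·(-0.58779, -0.80902) = (-5.2947, 48.041). So Q.x = -5.2947.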